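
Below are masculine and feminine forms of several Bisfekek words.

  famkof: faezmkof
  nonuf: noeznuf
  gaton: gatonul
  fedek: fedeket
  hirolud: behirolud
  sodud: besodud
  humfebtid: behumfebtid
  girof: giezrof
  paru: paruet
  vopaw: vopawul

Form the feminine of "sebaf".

hirolud and nonuf both have last vowel 'u' yet inflect differently (behirolud, noeznuf), so the last vowel is not what conditions the rule; the final letter is.
"sebaf" ends in -f. The stems ending in -f (nonuf → noeznuf, famkof → faezmkof, girof → giezrof) insert -ez- after the first vowel.
The other patterns: stems ending in -n or -w add -ul; stems ending in -d add the prefix be-; stems ending in -k or -u add -et.
So sebaf → seezbaf.

seezbaf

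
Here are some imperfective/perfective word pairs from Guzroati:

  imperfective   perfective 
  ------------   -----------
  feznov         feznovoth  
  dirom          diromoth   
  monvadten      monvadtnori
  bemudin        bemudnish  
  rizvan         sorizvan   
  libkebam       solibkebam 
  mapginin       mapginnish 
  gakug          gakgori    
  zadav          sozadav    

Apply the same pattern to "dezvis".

"dezvis" has last vowel 'i'. The stems whose last vowel is 'i' (bemudin → bemudnish, mapginin → mapginnish) delete the last vowel and add -ish.
The other patterns: stems whose last vowel is 'a' add the prefix so-; stems whose last vowel is 'o' add -oth; stems whose last vowel is 'e' or 'u' delete the last vowel and add -ori.
So dezvis → dezvsish.

dezvsish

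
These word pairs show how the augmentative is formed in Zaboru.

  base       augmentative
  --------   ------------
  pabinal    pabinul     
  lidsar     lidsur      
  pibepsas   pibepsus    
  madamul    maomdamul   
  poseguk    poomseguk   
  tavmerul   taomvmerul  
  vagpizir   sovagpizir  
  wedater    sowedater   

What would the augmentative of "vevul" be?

pabinal and madamul both end in -l yet inflect differently (pabinul, maomdamul), so the final letter is not what conditions the rule; the last vowel is.
"vevul" has last vowel 'u'. The stems whose last vowel is 'u' (madamul → maomdamul, poseguk → poomseguk, tavmerul → taomvmerul) insert -om- after the first vowel.
So vevul → veomvul.

veomvul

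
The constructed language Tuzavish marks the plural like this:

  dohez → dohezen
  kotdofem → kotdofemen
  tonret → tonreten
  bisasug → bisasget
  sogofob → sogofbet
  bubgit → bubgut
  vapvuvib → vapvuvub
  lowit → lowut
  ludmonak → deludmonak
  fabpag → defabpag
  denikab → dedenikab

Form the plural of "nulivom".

nulivmet

tonret and bubgit both end in -t yet inflect differently (tonreten, bubgut), so the final letter is not what conditions the rule; the last vowel is.
"nulivom" has last vowel 'o'. The one such stem in the data (sogofob → sogofbet) deletes the last vowel and adds -et (as does bisasug), so the same rule applies.
The other patterns: stems whose last vowel is 'e' add -en; stems whose last vowel is 'i' change the last vowel to 'u'; stems whose last vowel is 'a' add the prefix de-.
So nulivom → nulivmet.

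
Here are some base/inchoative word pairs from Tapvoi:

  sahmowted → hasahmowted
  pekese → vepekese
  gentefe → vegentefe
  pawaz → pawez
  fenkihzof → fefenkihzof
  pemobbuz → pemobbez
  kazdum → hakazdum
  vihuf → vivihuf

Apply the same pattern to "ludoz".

ludez

pemobbuz and vihuf both have last vowel 'u' yet inflect differently (pemobbez, vivihuf), so the last vowel is not what conditions the rule; the final letter is.
"ludoz" ends in -z. The stems ending in -z (pemobbuz → pemobbez, pawaz → pawez) change the last vowel to 'e'.
The other patterns: stems ending in -f repeat the first consonant+vowel as a prefix; stems ending in -e add the prefix ve-; stems ending in -d or -m add the prefix ha-.
So ludoz → ludez.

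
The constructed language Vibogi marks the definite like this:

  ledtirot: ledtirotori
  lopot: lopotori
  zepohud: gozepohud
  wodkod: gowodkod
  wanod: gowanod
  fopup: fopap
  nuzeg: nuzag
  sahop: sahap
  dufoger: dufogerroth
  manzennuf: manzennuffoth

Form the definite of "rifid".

gorifid

"rifid" ends in -d. The stems ending in -d (zepohud → gozepohud, wodkod → gowodkod, wanod → gowanod) add the prefix go-.
So rifid → gorifid.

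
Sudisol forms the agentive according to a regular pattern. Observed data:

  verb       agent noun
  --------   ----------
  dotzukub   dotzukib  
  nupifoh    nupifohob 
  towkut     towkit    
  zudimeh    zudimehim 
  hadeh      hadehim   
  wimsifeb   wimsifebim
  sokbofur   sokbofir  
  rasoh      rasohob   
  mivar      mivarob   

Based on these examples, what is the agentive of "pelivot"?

dotzukub and wimsifeb both end in -b yet inflect differently (dotzukib, wimsifebim), so the final letter is not what conditions the rule; the last vowel is.
"pelivot" has last vowel 'o'. The stems whose last vowel is 'o' (nupifoh → nupifohob, rasoh → rasohob) add -ob.
So pelivot → pelivotob.

pelivotob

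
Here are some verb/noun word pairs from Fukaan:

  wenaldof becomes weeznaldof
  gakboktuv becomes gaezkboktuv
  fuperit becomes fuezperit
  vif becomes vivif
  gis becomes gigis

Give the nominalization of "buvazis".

buezvazis

"buvazis" has 3 vowels. The stems with 3 vowels (wenaldof → weeznaldof, gakboktuv → gaezkboktuv, fuperit → fuezperit) insert -ez- after the first vowel.
So buvazis → buezvazis.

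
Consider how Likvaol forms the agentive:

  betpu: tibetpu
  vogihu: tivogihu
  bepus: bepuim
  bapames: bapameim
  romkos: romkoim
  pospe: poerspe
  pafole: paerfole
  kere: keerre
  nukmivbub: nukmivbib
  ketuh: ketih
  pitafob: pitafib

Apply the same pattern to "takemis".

takemiim

betpu and bepus both have last vowel 'u' yet inflect differently (tibetpu, bepuim), so the last vowel is not what conditions the rule; the final letter is.
"takemis" ends in -s. The stems ending in -s (bepus → bepuim, bapames → bapameim, romkos → romkoim) drop the final letter and add -im.
The other patterns: stems ending in -u add the prefix ti-; stems ending in -e insert -er- after the first vowel; stems ending in -b or -h change the last vowel to 'i'.
So takemis → takemiim.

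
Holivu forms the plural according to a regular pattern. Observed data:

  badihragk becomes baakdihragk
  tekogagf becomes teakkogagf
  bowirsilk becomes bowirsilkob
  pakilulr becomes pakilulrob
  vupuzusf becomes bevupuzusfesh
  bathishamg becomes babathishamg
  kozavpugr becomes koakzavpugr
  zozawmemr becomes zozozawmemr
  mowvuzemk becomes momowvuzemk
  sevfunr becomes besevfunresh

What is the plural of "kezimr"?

kozavpugr and zozawmemr both end in -r yet inflect differently (koakzavpugr, zozozawmemr), so the final letter is not what conditions the rule; the second-to-last letter is.
"kezimr" has second-to-last letter 'm'. The stems whose second-to-last letter is 'm' (zozawmemr → zozozawmemr, bathishamg → babathishamg, mowvuzemk → momowvuzemk) repeat the first consonant+vowel as a prefix.
So kezimr → kekezimr.

kekezimr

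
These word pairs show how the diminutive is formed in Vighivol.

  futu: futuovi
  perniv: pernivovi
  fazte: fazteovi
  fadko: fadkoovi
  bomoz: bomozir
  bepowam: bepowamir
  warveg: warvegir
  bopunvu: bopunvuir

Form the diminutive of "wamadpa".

wamadpair

futu and bopunvu both end in -u yet inflect differently (futuovi, bopunvuir), so the final letter is not what conditions the rule; the first letter is.
"wamadpa" begins with w-. The one such stem in the data (warveg → warvegir) adds -ir, so the same rule applies.
The other pattern: stems beginning with f- or p- add -ovi.
So wamadpa → wamadpair.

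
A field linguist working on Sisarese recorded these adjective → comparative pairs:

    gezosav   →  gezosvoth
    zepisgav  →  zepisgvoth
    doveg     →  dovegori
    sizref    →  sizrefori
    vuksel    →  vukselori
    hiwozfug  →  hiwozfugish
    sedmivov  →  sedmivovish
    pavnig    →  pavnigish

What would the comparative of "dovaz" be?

dovzoth

doveg and hiwozfug both end in -g yet inflect differently (dovegori, hiwozfugish), so the final letter is not what conditions the rule; the last vowel is.
"dovaz" has last vowel 'a'. The stems whose last vowel is 'a' (gezosav → gezosvoth, zepisgav → zepisgvoth) delete the last vowel and add -oth.
The other patterns: stems whose last vowel is 'e' add -ori; stems whose last vowel is 'i', 'o' or 'u' add -ish.
So dovaz → dovzoth.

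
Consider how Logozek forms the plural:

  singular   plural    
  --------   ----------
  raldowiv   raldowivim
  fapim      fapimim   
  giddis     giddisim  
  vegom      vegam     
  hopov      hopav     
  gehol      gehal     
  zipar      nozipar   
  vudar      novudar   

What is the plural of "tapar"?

fapim and vegom both end in -m yet inflect differently (fapimim, vegam), so the final letter is not what conditions the rule; the last vowel is.
"tapar" has last vowel 'a'. The stems whose last vowel is 'a' (zipar → nozipar, vudar → novudar) add the prefix no-.
The other patterns: stems whose last vowel is 'i' add -im; stems whose last vowel is 'o' change the last vowel to 'a'.
So tapar → notapar.

notapar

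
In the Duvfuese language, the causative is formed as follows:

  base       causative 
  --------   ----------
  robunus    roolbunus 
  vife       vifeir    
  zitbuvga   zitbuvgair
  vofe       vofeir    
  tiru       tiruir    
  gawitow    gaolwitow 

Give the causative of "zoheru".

zoheruir

robunus and tiru both have last vowel 'u' yet inflect differently (roolbunus, tiruir), so the last vowel is not what conditions the rule; whether the stem ends in a vowel or a consonant is.
"zoheru" ends in a vowel. The stems ending in a vowel (vife → vifeir, vofe → vofeir, zitbuvga → zitbuvgair) add -ir.
The other pattern: stems ending in a consonant insert -ol- after the first vowel.
So zoheru → zoheruir.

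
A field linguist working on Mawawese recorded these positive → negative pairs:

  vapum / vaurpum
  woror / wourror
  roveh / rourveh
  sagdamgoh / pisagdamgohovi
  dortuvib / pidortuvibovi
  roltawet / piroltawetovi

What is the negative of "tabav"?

roveh and sagdamgoh both end in -h yet inflect differently (rourveh, pisagdamgohovi), so the final letter is not what conditions the rule; the number of vowels is.
"tabav" has 2 vowels. The stems with 2 vowels (vapum → vaurpum, woror → wourror, roveh → rourveh) insert -ur- after the first vowel.
The other pattern: stems with 3 vowels add pi- … -ovi around the stem.
So tabav → taurbav.

taurbav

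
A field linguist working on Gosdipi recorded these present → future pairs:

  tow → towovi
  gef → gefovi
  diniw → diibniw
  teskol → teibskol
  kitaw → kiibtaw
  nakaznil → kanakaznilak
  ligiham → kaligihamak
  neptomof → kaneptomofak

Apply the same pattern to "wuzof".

wuibzof

tow and diniw both end in -w yet inflect differently (towovi, diibniw), so the final letter is not what conditions the rule; the number of vowels is.
"wuzof" has 2 vowels. The stems with 2 vowels (diniw → diibniw, teskol → teibskol, kitaw → kiibtaw) insert -ib- after the first vowel.
The other patterns: stems with 1 vowel add -ovi; stems with 3 vowels add ka- … -ak around the stem.
So wuzof → wuibzof.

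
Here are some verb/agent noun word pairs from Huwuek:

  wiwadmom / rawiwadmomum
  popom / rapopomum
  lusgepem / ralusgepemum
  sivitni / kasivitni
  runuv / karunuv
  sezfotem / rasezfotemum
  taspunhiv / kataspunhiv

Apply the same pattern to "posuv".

kaposuv

"posuv" ends in -v. The stems ending in -v (taspunhiv → kataspunhiv, runuv → karunuv) add the prefix ka-.
The other pattern: stems ending in -m add ra- … -um around the stem.
So posuv → kaposuv.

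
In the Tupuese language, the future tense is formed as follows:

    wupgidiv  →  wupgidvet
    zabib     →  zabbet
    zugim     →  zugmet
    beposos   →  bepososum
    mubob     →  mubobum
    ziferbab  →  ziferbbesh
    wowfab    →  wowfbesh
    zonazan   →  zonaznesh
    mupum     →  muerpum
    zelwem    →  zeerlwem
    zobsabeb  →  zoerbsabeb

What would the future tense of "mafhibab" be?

"mafhibab" has last vowel 'a'. The stems whose last vowel is 'a' (ziferbab → ziferbbesh, wowfab → wowfbesh, zonazan → zonaznesh) delete the last vowel and add -esh.
So mafhibab → mafhibbesh.

mafhibbesh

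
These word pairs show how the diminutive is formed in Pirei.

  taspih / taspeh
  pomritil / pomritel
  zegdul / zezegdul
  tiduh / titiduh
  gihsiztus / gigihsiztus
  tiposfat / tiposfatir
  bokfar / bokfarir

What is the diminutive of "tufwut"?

pomritil and zegdul both end in -l yet inflect differently (pomritel, zezegdul), so the final letter is not what conditions the rule; the last vowel is.
"tufwut" has last vowel 'u'. The stems whose last vowel is 'u' (zegdul → zezegdul, tiduh → titiduh, gihsiztus → gigihsiztus) repeat the first consonant+vowel as a prefix.
The other patterns: stems whose last vowel is 'i' change the last vowel to 'e'; stems whose last vowel is 'a' add -ir.
So tufwut → tutufwut.

tutufwut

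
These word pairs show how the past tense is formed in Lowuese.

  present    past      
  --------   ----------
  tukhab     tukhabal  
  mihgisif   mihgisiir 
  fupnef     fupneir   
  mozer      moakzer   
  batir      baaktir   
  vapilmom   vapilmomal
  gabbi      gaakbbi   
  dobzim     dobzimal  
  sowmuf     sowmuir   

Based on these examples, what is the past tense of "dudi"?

dobzim and mihgisif both have last vowel 'i' yet inflect differently (dobzimal, mihgisiir), so the last vowel is not what conditions the rule; the final letter is.
"dudi" ends in -i. The one such stem in the data (gabbi → gaakbbi) inserts -ak- after the first vowel (as do batir, mozer), so the same rule applies.
So dudi → duakdi.

duakdi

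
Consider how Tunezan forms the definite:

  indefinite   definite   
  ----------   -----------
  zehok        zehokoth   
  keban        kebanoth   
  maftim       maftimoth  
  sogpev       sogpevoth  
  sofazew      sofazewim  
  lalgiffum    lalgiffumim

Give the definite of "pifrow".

maftim and lalgiffum both end in -m yet inflect differently (maftimoth, lalgiffumim), so the final letter is not what conditions the rule; the number of vowels is.
"pifrow" has 2 vowels. The stems with 2 vowels (zehok → zehokoth, keban → kebanoth, maftim → maftimoth) add -oth.
The other pattern: stems with 3 vowels add -im.
So pifrow → pifrowoth.

pifrowoth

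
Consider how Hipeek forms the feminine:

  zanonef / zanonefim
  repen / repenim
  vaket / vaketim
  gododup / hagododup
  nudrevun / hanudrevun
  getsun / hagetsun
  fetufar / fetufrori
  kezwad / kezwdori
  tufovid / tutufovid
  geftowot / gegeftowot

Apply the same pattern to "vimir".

repen and nudrevun both end in -n yet inflect differently (repenim, hanudrevun), so the final letter is not what conditions the rule; the last vowel is.
"vimir" has last vowel 'i'. The one such stem in the data (tufovid → tutufovid) repeats the first consonant+vowel as a prefix (as does geftowot), so the same rule applies.
So vimir → vivimir.

vivimir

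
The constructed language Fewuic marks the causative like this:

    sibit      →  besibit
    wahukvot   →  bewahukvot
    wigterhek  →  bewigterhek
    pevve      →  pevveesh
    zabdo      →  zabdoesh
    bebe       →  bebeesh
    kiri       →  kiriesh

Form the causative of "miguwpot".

wigterhek and pevve both have last vowel 'e' yet inflect differently (bewigterhek, pevveesh), so the last vowel is not what conditions the rule; whether the stem ends in a vowel or a consonant is.
"miguwpot" ends in a consonant. The stems ending in a consonant (sibit → besibit, wahukvot → bewahukvot, wigterhek → bewigterhek) add the prefix be-.
So miguwpot → bemiguwpot.

bemiguwpot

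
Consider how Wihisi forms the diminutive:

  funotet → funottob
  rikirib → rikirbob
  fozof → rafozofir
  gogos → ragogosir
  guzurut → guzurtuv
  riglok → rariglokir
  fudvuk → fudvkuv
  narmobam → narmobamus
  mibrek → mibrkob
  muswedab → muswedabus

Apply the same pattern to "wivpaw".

wivpawus

"wivpaw" has last vowel 'a'. The stems whose last vowel is 'a' (muswedab → muswedabus, narmobam → narmobamus) add -us.
So wivpaw → wivpawus.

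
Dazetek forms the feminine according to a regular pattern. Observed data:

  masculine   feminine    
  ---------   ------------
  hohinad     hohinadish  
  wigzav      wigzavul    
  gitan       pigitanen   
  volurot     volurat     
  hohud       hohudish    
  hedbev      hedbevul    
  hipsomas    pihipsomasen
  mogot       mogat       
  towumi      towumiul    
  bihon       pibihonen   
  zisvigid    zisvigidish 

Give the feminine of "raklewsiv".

raklewsivul

"raklewsiv" ends in -v. The stems ending in -v (hedbev → hedbevul, wigzav → wigzavul) add -ul.
The other patterns: stems ending in -t change the last vowel to 'a'; stems ending in -d add -ish; stems ending in -n or -s add pi- … -en around the stem.
So raklewsiv → raklewsivul.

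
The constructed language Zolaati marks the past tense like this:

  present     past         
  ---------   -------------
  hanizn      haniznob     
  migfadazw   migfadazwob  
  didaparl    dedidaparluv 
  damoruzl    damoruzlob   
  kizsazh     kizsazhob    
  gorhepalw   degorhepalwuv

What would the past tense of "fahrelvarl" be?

migfadazw and gorhepalw both end in -w yet inflect differently (migfadazwob, degorhepalwuv), so the final letter is not what conditions the rule; the second-to-last letter is.
"fahrelvarl" has second-to-last letter 'r'. The one such stem in the data (didaparl → dedidaparluv) adds de- … -uv around the stem, so the same rule applies.
The other pattern: stems whose second-to-last letter is 'z' add -ob.
So fahrelvarl → defahrelvarluv.

defahrelvarluv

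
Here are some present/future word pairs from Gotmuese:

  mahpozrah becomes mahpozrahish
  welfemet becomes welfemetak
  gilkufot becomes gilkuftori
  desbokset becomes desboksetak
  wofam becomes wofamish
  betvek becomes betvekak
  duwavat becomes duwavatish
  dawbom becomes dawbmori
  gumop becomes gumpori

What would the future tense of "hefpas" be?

gilkufot and welfemet both end in -t yet inflect differently (gilkuftori, welfemetak), so the final letter is not what conditions the rule; the last vowel is.
"hefpas" has last vowel 'a'. The stems whose last vowel is 'a' (mahpozrah → mahpozrahish, duwavat → duwavatish, wofam → wofamish) add -ish.
So hefpas → hefpasish.

hefpasish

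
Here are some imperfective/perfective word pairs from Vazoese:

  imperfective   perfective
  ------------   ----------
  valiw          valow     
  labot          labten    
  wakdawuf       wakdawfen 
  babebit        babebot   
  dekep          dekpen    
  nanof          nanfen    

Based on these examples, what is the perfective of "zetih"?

zetoh

babebit and labot both end in -t yet inflect differently (babebot, labten), so the final letter is not what conditions the rule; the last vowel is.
"zetih" has last vowel 'i'. The stems whose last vowel is 'i' (babebit → babebot, valiw → valow) change the last vowel to 'o'.
The other pattern: stems whose last vowel is 'e', 'o' or 'u' delete the last vowel and add -en.
So zetih → zetoh.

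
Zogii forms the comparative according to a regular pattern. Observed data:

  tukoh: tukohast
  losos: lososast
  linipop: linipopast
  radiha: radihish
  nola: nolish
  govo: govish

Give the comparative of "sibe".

tukoh and govo both have last vowel 'o' yet inflect differently (tukohast, govish), so the last vowel is not what conditions the rule; whether the stem ends in a vowel or a consonant is.
"sibe" ends in a vowel. The stems ending in a vowel (radiha → radihish, nola → nolish, govo → govish) drop the final letter and add -ish.
So sibe → sibish.

sibish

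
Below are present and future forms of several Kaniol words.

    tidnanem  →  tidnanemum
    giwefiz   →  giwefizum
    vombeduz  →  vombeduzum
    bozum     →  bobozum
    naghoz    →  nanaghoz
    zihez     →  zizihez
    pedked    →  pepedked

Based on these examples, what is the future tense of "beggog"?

"beggog" has 2 vowels. The stems with 2 vowels (bozum → bobozum, naghoz → nanaghoz, zihez → zizihez) repeat the first consonant+vowel as a prefix.
The other pattern: stems with 3 vowels add -um.
So beggog → bebeggog.

bebeggog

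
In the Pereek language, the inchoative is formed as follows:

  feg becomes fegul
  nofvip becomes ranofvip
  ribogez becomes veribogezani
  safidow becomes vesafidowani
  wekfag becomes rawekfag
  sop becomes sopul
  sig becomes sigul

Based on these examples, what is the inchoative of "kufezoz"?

sop and nofvip both end in -p yet inflect differently (sopul, ranofvip), so the final letter is not what conditions the rule; the number of vowels is.
"kufezoz" has 3 vowels. The stems with 3 vowels (safidow → vesafidowani, ribogez → veribogezani) add ve- … -ani around the stem.
The other patterns: stems with 1 vowel add -ul; stems with 2 vowels add the prefix ra-.
So kufezoz → vekufezozani.

vekufezozani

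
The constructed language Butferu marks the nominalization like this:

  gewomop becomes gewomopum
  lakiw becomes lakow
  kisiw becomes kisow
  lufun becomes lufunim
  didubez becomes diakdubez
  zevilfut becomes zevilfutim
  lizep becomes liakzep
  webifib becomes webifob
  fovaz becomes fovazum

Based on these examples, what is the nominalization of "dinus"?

fovaz and didubez both end in -z yet inflect differently (fovazum, diakdubez), so the final letter is not what conditions the rule; the last vowel is.
"dinus" has last vowel 'u'. The stems whose last vowel is 'u' (lufun → lufunim, zevilfut → zevilfutim) add -im.
The other patterns: stems whose last vowel is 'a' or 'o' add -um; stems whose last vowel is 'i' change the last vowel to 'o'; stems whose last vowel is 'e' insert -ak- after the first vowel.
So dinus → dinusim.

dinusim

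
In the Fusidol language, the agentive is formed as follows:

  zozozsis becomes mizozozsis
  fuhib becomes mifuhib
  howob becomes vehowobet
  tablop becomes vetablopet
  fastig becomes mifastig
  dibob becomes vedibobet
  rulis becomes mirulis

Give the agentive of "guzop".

"guzop" has last vowel 'o'. The stems whose last vowel is 'o' (dibob → vedibobet, howob → vehowobet, tablop → vetablopet) add ve- … -et around the stem.
So guzop → veguzopet.

veguzopet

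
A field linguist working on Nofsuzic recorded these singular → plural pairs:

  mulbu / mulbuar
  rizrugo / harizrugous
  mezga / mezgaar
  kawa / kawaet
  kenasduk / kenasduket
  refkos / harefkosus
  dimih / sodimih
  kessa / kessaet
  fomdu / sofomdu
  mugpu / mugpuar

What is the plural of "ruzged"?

fomdu and mulbu both end in -u yet inflect differently (sofomdu, mulbuar), so the final letter is not what conditions the rule; the first letter is.
"ruzged" begins with r-. The stems beginning with r- (refkos → harefkosus, rizrugo → harizrugous) add ha- … -us around the stem.
So ruzged → haruzgedus.

haruzgedus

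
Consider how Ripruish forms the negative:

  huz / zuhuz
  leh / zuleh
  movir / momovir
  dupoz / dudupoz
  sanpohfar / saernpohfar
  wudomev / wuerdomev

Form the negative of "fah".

huz and dupoz both end in -z yet inflect differently (zuhuz, dudupoz), so the final letter is not what conditions the rule; the number of vowels is.
"fah" has 1 vowel. The stems with 1 vowel (huz → zuhuz, leh → zuleh) add the prefix zu-.
So fah → zufah.

zufah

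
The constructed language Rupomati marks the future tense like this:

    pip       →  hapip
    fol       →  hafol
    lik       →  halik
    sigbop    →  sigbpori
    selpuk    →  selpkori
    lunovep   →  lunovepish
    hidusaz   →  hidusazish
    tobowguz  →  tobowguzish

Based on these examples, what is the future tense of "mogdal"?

pip and sigbop both end in -p yet inflect differently (hapip, sigbpori), so the final letter is not what conditions the rule; the number of vowels is.
"mogdal" has 2 vowels. The stems with 2 vowels (sigbop → sigbpori, selpuk → selpkori) delete the last vowel and add -ori.
The other patterns: stems with 1 vowel add the prefix ha-; stems with 3 vowels add -ish.
So mogdal → mogdlori.

mogdlori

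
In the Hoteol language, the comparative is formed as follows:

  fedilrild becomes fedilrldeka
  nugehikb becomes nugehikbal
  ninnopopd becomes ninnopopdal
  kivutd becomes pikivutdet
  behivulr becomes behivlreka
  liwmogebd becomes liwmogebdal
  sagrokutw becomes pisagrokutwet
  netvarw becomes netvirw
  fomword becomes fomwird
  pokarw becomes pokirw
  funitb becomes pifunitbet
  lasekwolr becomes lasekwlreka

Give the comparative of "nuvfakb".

nuvfakbal

fomword and fedilrild both end in -d yet inflect differently (fomwird, fedilrldeka), so the final letter is not what conditions the rule; the second-to-last letter is.
"nuvfakb" has second-to-last letter 'k'. The one such stem in the data (nugehikb → nugehikbal) adds -al, so the same rule applies.
The other patterns: stems whose second-to-last letter is 'r' change the last vowel to 'i'; stems whose second-to-last letter is 'l' delete the last vowel and add -eka; stems whose second-to-last letter is 't' add pi- … -et around the stem.
So nuvfakb → nuvfakbal.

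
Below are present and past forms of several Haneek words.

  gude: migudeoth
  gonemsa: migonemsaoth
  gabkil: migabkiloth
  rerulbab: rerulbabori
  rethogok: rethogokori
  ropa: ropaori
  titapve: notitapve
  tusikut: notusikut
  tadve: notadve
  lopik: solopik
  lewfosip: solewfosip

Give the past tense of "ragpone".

"ragpone" begins with r-. The stems beginning with r- (rerulbab → rerulbabori, rethogok → rethogokori, ropa → ropaori) add -ori.
The other patterns: stems beginning with g- add mi- … -oth around the stem; stems beginning with t- add the prefix no-; stems beginning with l- add the prefix so-.
So ragpone → ragponeori.

ragponeori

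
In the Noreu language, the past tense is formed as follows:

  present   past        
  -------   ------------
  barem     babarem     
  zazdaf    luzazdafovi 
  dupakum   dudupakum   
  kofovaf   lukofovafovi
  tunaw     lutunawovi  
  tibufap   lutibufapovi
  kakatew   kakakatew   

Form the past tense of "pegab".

tunaw and kakatew both end in -w yet inflect differently (lutunawovi, kakakatew), so the final letter is not what conditions the rule; the last vowel is.
"pegab" has last vowel 'a'. The stems whose last vowel is 'a' (tunaw → lutunawovi, tibufap → lutibufapovi, kofovaf → lukofovafovi) add lu- … -ovi around the stem.
The other pattern: stems whose last vowel is 'e' or 'u' repeat the first consonant+vowel as a prefix.
So pegab → lupegabovi.

lupegabovi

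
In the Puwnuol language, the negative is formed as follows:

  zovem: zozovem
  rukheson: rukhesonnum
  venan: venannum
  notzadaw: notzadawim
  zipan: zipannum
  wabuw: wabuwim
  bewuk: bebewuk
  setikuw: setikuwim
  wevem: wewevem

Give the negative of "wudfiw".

wudfiwim

notzadaw and zipan both have last vowel 'a' yet inflect differently (notzadawim, zipannum), so the last vowel is not what conditions the rule; the final letter is.
"wudfiw" ends in -w. The stems ending in -w (setikuw → setikuwim, notzadaw → notzadawim, wabuw → wabuwim) add -im.
The other patterns: stems ending in -n double the final consonant and add -um; stems ending in -k or -m repeat the first consonant+vowel as a prefix.
So wudfiw → wudfiwim.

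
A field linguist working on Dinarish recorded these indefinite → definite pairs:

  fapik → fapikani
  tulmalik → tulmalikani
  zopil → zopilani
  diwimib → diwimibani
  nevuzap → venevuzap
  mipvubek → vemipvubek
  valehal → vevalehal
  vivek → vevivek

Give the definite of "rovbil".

rovbilani

"rovbil" has last vowel 'i'. The stems whose last vowel is 'i' (fapik → fapikani, tulmalik → tulmalikani, zopil → zopilani) add -ani.
The other pattern: stems whose last vowel is 'a' or 'e' add the prefix ve-.
So rovbil → rovbilani.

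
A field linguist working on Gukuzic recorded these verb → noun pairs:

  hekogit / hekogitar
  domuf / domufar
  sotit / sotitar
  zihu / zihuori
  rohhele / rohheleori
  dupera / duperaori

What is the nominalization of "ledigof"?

"ledigof" ends in a consonant. The stems ending in a consonant (sotit → sotitar, domuf → domufar, hekogit → hekogitar) add -ar.
The other pattern: stems ending in a vowel add -ori.
So ledigof → ledigofar.

ledigofar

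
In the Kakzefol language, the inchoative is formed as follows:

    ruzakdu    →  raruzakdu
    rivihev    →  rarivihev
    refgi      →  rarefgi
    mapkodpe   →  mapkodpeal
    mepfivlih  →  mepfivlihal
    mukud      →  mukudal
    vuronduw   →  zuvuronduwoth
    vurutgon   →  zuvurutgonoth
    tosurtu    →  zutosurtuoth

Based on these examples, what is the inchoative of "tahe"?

zutaheoth

ruzakdu and tosurtu both end in -u yet inflect differently (raruzakdu, zutosurtuoth), so the final letter is not what conditions the rule; the first letter is.
"tahe" begins with t-. The one such stem in the data (tosurtu → zutosurtuoth) adds zu- … -oth around the stem, so the same rule applies.
So tahe → zutaheoth.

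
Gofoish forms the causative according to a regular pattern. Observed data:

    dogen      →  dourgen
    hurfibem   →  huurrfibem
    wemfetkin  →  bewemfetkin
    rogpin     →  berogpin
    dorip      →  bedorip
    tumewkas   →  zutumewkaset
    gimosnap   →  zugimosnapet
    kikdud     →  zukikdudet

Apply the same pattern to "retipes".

dogen and wemfetkin both end in -n yet inflect differently (dourgen, bewemfetkin), so the final letter is not what conditions the rule; the last vowel is.
"retipes" has last vowel 'e'. The stems whose last vowel is 'e' (dogen → dourgen, hurfibem → huurrfibem) insert -ur- after the first vowel.
So retipes → reurtipes.

reurtipes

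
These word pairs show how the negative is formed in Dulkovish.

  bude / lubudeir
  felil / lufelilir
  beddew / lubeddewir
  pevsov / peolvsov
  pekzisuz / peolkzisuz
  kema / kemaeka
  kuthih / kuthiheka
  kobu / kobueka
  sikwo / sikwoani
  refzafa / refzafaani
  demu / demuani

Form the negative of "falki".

"falki" begins with f-. The one such stem in the data (felil → lufelilir) adds lu- … -ir around the stem, so the same rule applies.
The other patterns: stems beginning with p- insert -ol- after the first vowel; stems beginning with k- add -eka; stems beginning with d-, r- or s- add -ani.
So falki → lufalkiir.

lufalkiir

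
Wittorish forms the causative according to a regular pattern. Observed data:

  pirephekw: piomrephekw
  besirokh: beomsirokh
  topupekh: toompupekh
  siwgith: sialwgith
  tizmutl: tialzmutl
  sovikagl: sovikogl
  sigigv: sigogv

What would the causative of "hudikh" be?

huomdikh

besirokh and siwgith both end in -h yet inflect differently (beomsirokh, sialwgith), so the final letter is not what conditions the rule; the second-to-last letter is.
"hudikh" has second-to-last letter 'k'. The stems whose second-to-last letter is 'k' (pirephekw → piomrephekw, besirokh → beomsirokh, topupekh → toompupekh) insert -om- after the first vowel.
The other patterns: stems whose second-to-last letter is 't' insert -al- after the first vowel; stems whose second-to-last letter is 'g' change the last vowel to 'o'.
So hudikh → huomdikh.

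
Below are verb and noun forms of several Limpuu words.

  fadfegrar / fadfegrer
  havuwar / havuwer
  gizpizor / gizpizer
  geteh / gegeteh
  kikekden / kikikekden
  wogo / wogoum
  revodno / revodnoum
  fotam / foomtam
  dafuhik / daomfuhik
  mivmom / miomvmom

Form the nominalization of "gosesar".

goseser

gizpizor and wogo both have last vowel 'o' yet inflect differently (gizpizer, wogoum), so the last vowel is not what conditions the rule; the final letter is.
"gosesar" ends in -r. The stems ending in -r (fadfegrar → fadfegrer, havuwar → havuwer, gizpizor → gizpizer) change the last vowel to 'e'.
The other patterns: stems ending in -h or -n repeat the first consonant+vowel as a prefix; stems ending in -o add -um; stems ending in -k or -m insert -om- after the first vowel.
So gosesar → goseser.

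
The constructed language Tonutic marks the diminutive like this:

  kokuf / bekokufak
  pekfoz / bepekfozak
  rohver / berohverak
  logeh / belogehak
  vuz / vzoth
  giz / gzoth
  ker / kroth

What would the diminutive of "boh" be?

bhoth

pekfoz and vuz both end in -z yet inflect differently (bepekfozak, vzoth), so the final letter is not what conditions the rule; the number of vowels is.
"boh" has 1 vowel. The stems with 1 vowel (vuz → vzoth, giz → gzoth, ker → kroth) delete the last vowel and add -oth.
So boh → bhoth.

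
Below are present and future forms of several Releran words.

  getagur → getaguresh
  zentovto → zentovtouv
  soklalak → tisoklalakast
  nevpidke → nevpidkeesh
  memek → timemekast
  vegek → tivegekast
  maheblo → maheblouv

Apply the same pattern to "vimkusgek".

tivimkusgekast

vegek and nevpidke both have last vowel 'e' yet inflect differently (tivegekast, nevpidkeesh), so the last vowel is not what conditions the rule; the final letter is.
"vimkusgek" ends in -k. The stems ending in -k (soklalak → tisoklalakast, vegek → tivegekast, memek → timemekast) add ti- … -ast around the stem.
The other patterns: stems ending in -o add -uv; stems ending in -e or -r add -esh.
So vimkusgek → tivimkusgekast.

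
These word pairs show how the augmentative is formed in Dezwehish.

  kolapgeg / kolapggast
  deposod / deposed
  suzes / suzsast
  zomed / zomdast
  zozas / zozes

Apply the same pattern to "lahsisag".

suzes and zozas both end in -s yet inflect differently (suzsast, zozes), so the final letter is not what conditions the rule; the last vowel is.
"lahsisag" has last vowel 'a'. The one such stem in the data (zozas → zozes) changes the last vowel to 'e' (as does deposod), so the same rule applies.
The other pattern: stems whose last vowel is 'e' delete the last vowel and add -ast.
So lahsisag → lahsiseg.

lahsiseg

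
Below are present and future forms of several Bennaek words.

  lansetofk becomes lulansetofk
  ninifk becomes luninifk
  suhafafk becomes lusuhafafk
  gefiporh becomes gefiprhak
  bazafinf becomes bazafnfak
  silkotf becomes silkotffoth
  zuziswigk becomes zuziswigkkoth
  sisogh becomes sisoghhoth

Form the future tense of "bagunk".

bazafinf and silkotf both end in -f yet inflect differently (bazafnfak, silkotffoth), so the final letter is not what conditions the rule; the second-to-last letter is.
"bagunk" has second-to-last letter 'n'. The one such stem in the data (bazafinf → bazafnfak) deletes the last vowel and adds -ak (as does gefiporh), so the same rule applies.
So bagunk → bagnkak.

bagnkak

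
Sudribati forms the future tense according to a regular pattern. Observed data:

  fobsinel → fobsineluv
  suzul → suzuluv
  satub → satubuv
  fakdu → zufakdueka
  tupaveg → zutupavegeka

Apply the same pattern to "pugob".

suzul and fakdu both have last vowel 'u' yet inflect differently (suzuluv, zufakdueka), so the last vowel is not what conditions the rule; the final letter is.
"pugob" ends in -b. The one such stem in the data (satub → satubuv) adds -uv, so the same rule applies.
The other pattern: stems ending in -g or -u add zu- … -eka around the stem.
So pugob → pugobuv.

pugobuv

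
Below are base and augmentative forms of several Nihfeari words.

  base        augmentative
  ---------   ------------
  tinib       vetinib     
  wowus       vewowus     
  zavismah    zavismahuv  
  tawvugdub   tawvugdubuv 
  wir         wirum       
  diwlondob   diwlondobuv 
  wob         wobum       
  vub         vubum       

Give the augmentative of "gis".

gisum

"gis" has 1 vowel. The stems with 1 vowel (wir → wirum, wob → wobum, vub → vubum) add -um.
So gis → gisum.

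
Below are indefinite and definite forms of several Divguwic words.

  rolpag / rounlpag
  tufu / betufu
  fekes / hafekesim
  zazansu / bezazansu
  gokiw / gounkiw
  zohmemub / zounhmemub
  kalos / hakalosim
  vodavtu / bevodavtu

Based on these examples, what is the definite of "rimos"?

harimosim

"rimos" ends in -s. The stems ending in -s (fekes → hafekesim, kalos → hakalosim) add ha- … -im around the stem.
The other patterns: stems ending in -u add the prefix be-; stems ending in -b, -g or -w insert -un- after the first vowel.
So rimos → harimosim.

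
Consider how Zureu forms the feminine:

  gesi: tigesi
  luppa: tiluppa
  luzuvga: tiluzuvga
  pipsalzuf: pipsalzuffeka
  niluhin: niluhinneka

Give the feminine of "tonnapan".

tonnapanneka

niluhin and gesi both have last vowel 'i' yet inflect differently (niluhinneka, tigesi), so the last vowel is not what conditions the rule; the final letter is.
"tonnapan" ends in -n. The one such stem in the data (niluhin → niluhinneka) doubles the final consonant and adds -eka (as does pipsalzuf), so the same rule applies.
The other pattern: stems ending in -a or -i add the prefix ti-.
So tonnapan → tonnapanneka.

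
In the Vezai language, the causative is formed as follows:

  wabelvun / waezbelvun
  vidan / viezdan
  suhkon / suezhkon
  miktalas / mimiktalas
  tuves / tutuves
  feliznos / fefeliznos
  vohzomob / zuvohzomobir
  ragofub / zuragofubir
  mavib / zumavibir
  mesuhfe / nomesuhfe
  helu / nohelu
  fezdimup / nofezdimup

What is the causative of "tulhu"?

notulhu

vidan and miktalas both have last vowel 'a' yet inflect differently (viezdan, mimiktalas), so the last vowel is not what conditions the rule; the final letter is.
"tulhu" ends in -u. The one such stem in the data (helu → nohelu) adds the prefix no-, so the same rule applies.
The other patterns: stems ending in -n insert -ez- after the first vowel; stems ending in -s repeat the first consonant+vowel as a prefix; stems ending in -b add zu- … -ir around the stem.
So tulhu → notulhu.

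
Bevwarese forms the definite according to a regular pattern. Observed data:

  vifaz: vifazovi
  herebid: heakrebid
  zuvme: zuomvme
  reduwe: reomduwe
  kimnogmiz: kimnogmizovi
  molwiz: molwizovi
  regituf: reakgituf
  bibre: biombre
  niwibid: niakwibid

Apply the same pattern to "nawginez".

"nawginez" ends in -z. The stems ending in -z (kimnogmiz → kimnogmizovi, molwiz → molwizovi, vifaz → vifazovi) add -ovi.
The other patterns: stems ending in -e insert -om- after the first vowel; stems ending in -d or -f insert -ak- after the first vowel.
So nawginez → nawginezovi.

nawginezovi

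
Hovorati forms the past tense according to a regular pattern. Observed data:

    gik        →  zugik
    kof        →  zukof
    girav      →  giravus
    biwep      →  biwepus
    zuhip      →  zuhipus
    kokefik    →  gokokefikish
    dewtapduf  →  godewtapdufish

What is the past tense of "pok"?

zupok

gik and kokefik both end in -k yet inflect differently (zugik, gokokefikish), so the final letter is not what conditions the rule; the number of vowels is.
"pok" has 1 vowel. The stems with 1 vowel (gik → zugik, kof → zukof) add the prefix zu-.
The other patterns: stems with 2 vowels add -us; stems with 3 vowels add go- … -ish around the stem.
So pok → zupok.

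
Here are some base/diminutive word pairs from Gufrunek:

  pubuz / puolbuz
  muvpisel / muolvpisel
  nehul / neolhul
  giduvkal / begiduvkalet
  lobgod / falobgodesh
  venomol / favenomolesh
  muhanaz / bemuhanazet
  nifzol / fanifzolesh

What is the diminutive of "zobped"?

zoolbped

muvpisel and nifzol both end in -l yet inflect differently (muolvpisel, fanifzolesh), so the final letter is not what conditions the rule; the last vowel is.
"zobped" has last vowel 'e'. The one such stem in the data (muvpisel → muolvpisel) inserts -ol- after the first vowel (as do pubuz, nehul), so the same rule applies.
The other patterns: stems whose last vowel is 'o' add fa- … -esh around the stem; stems whose last vowel is 'a' add be- … -et around the stem.
So zobped → zoolbped.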